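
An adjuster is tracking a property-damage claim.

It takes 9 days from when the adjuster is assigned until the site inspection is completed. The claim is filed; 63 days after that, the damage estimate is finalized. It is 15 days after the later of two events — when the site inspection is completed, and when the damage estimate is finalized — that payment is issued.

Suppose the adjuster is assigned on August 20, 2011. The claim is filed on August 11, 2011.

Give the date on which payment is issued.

The adjuster is assigned: Aug 20, 2011.
The site inspection is completed: Aug 20, 2011 + 9 days = Aug 29, 2011.
The claim is filed: Aug 11, 2011.
The damage estimate is finalized: Aug 11, 2011 + 63 days = Oct 13, 2011.
Both prerequisites met — the site inspection is completed (Aug 29, 2011), the damage estimate is finalized (Oct 13, 2011); the later is Oct 13, 2011.
Payment is issued: Oct 13, 2011 + 15 days = Oct 28, 2011.

October 28, 2011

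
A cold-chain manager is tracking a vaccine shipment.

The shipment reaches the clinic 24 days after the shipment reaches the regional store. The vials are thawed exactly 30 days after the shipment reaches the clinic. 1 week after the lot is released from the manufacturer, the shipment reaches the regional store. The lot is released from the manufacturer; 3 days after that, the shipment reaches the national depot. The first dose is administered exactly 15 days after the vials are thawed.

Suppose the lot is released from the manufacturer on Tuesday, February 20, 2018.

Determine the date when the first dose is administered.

The lot is released from the manufacturer: Feb 20, 2018.
The shipment reaches the regional store: Feb 20, 2018 + 1 week = Feb 27, 2018.
The shipment reaches the clinic: Feb 27, 2018 + 24 days = Mar 23, 2018.
The vials are thawed: Mar 23, 2018 + 30 days = Apr 22, 2018.
The first dose is administered: Apr 22, 2018 + 15 days = May 7, 2018.

Monday, May 7, 2018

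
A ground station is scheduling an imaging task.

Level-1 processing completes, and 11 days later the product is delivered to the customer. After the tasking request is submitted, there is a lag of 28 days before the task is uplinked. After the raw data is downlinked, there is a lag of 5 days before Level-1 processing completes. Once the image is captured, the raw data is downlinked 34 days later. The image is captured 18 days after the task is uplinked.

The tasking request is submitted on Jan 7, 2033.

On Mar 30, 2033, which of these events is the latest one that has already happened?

The raw data is downlinked

The tasking request is submitted: Jan 7, 2033.
The task is uplinked: Jan 7, 2033 + 28 days = Feb 4, 2033.
The image is captured: Feb 4, 2033 + 18 days = Feb 22, 2033.
The raw data is downlinked: Feb 22, 2033 + 34 days = Mar 28, 2033.
Level-1 processing completes: Mar 28, 2033 + 5 days = Apr 2, 2033.
The product is delivered to the customer: Apr 2, 2033 + 11 days = Apr 13, 2033.
Mar 30, 2033 falls between when the raw data is downlinked (Mar 28, 2033) and when Level-1 processing completes (Apr 2, 2033).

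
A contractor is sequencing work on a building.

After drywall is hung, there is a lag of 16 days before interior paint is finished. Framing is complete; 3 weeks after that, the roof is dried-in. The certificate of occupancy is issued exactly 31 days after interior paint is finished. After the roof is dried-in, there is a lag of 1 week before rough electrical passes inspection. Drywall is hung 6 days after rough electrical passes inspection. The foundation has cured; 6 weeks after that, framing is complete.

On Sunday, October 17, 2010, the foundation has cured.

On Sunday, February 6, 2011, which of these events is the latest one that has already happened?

The foundation has cured: Oct 17, 2010.
Framing is complete: Oct 17, 2010 + 6 weeks = Nov 28, 2010.
The roof is dried-in: Nov 28, 2010 + 3 weeks = Dec 19, 2010.
Rough electrical passes inspection: Dec 19, 2010 + 1 week = Dec 26, 2010.
Drywall is hung: Dec 26, 2010 + 6 days = Jan 1, 2011.
Interior paint is finished: Jan 1, 2011 + 16 days = Jan 17, 2011.
The certificate of occupancy is issued: Jan 17, 2011 + 31 days = Feb 17, 2011.
Feb 6, 2011 falls between when interior paint is finished (Jan 17, 2011) and when the certificate of occupancy is issued (Feb 17, 2011).

Interior paint is finished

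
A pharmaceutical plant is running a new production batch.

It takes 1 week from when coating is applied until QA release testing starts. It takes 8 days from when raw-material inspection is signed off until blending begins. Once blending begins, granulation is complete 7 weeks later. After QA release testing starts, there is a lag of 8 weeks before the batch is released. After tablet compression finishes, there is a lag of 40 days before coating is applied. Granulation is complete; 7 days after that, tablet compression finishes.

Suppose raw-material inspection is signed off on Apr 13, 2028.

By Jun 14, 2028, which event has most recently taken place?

Raw-material inspection is signed off: Apr 13, 2028.
Blending begins: Apr 13, 2028 + 8 days = Apr 21, 2028.
Granulation is complete: Apr 21, 2028 + 7 weeks = Jun 9, 2028.
Tablet compression finishes: Jun 9, 2028 + 7 days = Jun 16, 2028.
Coating is applied: Jun 16, 2028 + 40 days = Jul 26, 2028.
QA release testing starts: Jul 26, 2028 + 1 week = Aug 2, 2028.
The batch is released: Aug 2, 2028 + 8 weeks = Sep 27, 2028.
Jun 14, 2028 falls between when granulation is complete (Jun 9, 2028) and when tablet compression finishes (Jun 16, 2028).

Granulation is complete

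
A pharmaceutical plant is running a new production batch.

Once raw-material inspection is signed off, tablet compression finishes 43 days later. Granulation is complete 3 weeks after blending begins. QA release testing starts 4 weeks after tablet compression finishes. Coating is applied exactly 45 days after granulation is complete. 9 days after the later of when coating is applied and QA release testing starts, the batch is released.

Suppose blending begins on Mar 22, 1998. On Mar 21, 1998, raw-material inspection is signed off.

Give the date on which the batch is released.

Jun 9, 1998

Blending begins: Mar 22, 1998.
Granulation is complete: Mar 22, 1998 + 3 weeks = Apr 12, 1998.
Coating is applied: Apr 12, 1998 + 45 days = May 27, 1998.
Raw-material inspection is signed off: Mar 21, 1998.
Tablet compression finishes: Mar 21, 1998 + 43 days = May 3, 1998.
QA release testing starts: May 3, 1998 + 4 weeks = May 31, 1998.
Both prerequisites met — coating is applied (May 27, 1998), QA release testing starts (May 31, 1998); the later is May 31, 1998.
The batch is released: May 31, 1998 + 9 days = Jun 9, 1998.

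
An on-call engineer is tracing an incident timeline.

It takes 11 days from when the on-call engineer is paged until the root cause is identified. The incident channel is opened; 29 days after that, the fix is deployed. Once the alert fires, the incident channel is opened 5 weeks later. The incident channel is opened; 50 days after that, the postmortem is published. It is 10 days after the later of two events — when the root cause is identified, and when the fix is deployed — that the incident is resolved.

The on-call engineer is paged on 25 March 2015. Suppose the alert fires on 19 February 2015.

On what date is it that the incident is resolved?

4 May 2015

The on-call engineer is paged: Mar 25, 2015.
The root cause is identified: Mar 25, 2015 + 11 days = Apr 5, 2015.
The alert fires: Feb 19, 2015.
The incident channel is opened: Feb 19, 2015 + 5 weeks = Mar 26, 2015.
The fix is deployed: Mar 26, 2015 + 29 days = Apr 24, 2015.
Both prerequisites met — the root cause is identified (Apr 5, 2015), the fix is deployed (Apr 24, 2015); the later is Apr 24, 2015.
The incident is resolved: Apr 24, 2015 + 10 days = May 4, 2015.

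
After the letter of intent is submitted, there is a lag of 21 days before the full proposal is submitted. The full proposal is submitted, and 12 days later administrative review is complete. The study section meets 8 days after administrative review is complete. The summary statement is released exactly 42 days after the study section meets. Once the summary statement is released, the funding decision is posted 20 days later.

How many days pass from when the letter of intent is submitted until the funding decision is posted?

103 days

Causal path: the letter of intent is submitted → the full proposal is submitted → administrative review is complete → the study section meets → the summary statement is released → the funding decision is posted.
Total delay along the path: 21 + 12 + 8 + 42 + 20 = 103 days.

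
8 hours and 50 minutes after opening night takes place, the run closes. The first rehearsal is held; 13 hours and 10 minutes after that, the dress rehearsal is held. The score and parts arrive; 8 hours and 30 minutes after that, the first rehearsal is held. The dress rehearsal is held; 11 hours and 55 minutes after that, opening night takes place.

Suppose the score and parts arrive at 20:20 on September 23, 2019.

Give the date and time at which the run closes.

The score and parts arrive: 20:20 Sep 23, 2019.
The first rehearsal is held: 20:20 Sep 23, 2019 + 8h30m = 04:50 Sep 24, 2019.
The dress rehearsal is held: 04:50 Sep 24, 2019 + 13h10m = 18:00 Sep 24, 2019.
Opening night takes place: 18:00 Sep 24, 2019 + 11h55m = 05:55 Sep 25, 2019.
The run closes: 05:55 Sep 25, 2019 + 8h50m = 14:45 Sep 25, 2019.

14:45 on September 25, 2019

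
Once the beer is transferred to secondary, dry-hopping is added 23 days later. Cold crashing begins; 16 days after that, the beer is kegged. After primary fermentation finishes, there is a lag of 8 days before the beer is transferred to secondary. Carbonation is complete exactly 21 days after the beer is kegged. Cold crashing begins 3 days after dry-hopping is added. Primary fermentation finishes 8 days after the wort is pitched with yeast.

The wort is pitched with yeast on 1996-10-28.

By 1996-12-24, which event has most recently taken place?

Cold crashing begins

The wort is pitched with yeast: Oct 28, 1996.
Primary fermentation finishes: Oct 28, 1996 + 8 days = Nov 5, 1996.
The beer is transferred to secondary: Nov 5, 1996 + 8 days = Nov 13, 1996.
Dry-hopping is added: Nov 13, 1996 + 23 days = Dec 6, 1996.
Cold crashing begins: Dec 6, 1996 + 3 days = Dec 9, 1996.
The beer is kegged: Dec 9, 1996 + 16 days = Dec 25, 1996.
Carbonation is complete: Dec 25, 1996 + 21 days = Jan 15, 1997.
Dec 24, 1996 falls between when cold crashing begins (Dec 9, 1996) and when the beer is kegged (Dec 25, 1996).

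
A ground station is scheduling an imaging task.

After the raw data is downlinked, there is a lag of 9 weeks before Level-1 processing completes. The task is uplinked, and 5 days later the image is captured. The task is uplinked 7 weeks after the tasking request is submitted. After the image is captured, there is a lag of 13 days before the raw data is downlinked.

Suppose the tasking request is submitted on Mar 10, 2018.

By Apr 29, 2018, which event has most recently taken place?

The task is uplinked

The tasking request is submitted: Mar 10, 2018.
The task is uplinked: Mar 10, 2018 + 7 weeks = Apr 28, 2018.
The image is captured: Apr 28, 2018 + 5 days = May 3, 2018.
The raw data is downlinked: May 3, 2018 + 13 days = May 16, 2018.
Level-1 processing completes: May 16, 2018 + 9 weeks = Jul 18, 2018.
Apr 29, 2018 falls between when the task is uplinked (Apr 28, 2018) and when the image is captured (May 3, 2018).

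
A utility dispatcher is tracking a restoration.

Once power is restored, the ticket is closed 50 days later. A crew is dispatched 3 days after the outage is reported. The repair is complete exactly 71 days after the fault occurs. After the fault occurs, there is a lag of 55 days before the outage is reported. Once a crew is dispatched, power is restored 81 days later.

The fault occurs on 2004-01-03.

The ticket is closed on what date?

The fault occurs: Jan 3, 2004.
The outage is reported: Jan 3, 2004 + 55 days = Feb 27, 2004.
A crew is dispatched: Feb 27, 2004 + 3 days = Mar 1, 2004.
Power is restored: Mar 1, 2004 + 81 days = May 21, 2004.
The ticket is closed: May 21, 2004 + 50 days = Jul 10, 2004.

2004-07-10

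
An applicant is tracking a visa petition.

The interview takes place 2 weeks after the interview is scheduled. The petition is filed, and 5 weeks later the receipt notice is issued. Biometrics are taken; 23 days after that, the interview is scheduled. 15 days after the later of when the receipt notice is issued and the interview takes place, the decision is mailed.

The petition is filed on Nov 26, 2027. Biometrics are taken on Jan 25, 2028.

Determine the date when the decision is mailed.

The petition is filed: Nov 26, 2027.
The receipt notice is issued: Nov 26, 2027 + 5 weeks = Dec 31, 2027.
Biometrics are taken: Jan 25, 2028.
The interview is scheduled: Jan 25, 2028 + 23 days = Feb 17, 2028.
The interview takes place: Feb 17, 2028 + 2 weeks = Mar 2, 2028.
Both prerequisites met — the receipt notice is issued (Dec 31, 2027), the interview takes place (Mar 2, 2028); the later is Mar 2, 2028.
The decision is mailed: Mar 2, 2028 + 15 days = Mar 17, 2028.

Mar 17, 2028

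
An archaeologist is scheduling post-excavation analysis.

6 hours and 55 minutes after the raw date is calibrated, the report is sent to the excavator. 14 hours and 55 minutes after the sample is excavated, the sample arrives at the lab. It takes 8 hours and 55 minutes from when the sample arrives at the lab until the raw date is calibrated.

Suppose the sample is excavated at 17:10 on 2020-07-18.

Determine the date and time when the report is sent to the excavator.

The sample is excavated: 17:10 Jul 18, 2020.
The sample arrives at the lab: 17:10 Jul 18, 2020 + 14h55m = 08:05 Jul 19, 2020.
The raw date is calibrated: 08:05 Jul 19, 2020 + 8h55m = 17:00 Jul 19, 2020.
The report is sent to the excavator: 17:00 Jul 19, 2020 + 6h55m = 23:55 Jul 19, 2020.

23:55 on 2020-07-19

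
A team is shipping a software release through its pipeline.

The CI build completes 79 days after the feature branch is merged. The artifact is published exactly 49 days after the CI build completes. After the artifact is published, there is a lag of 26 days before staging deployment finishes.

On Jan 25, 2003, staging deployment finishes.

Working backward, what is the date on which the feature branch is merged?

Aug 24, 2002

Staging deployment finishes: Jan 25, 2003.
The artifact is published: Jan 25, 2003 − 26 days = Dec 30, 2002.
The CI build completes: Dec 30, 2002 − 49 days = Nov 11, 2002.
The feature branch is merged: Nov 11, 2002 − 79 days = Aug 24, 2002.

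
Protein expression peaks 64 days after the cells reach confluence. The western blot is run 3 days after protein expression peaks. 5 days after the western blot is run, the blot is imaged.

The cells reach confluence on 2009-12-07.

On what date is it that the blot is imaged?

2010-02-17

The cells reach confluence: Dec 7, 2009.
Protein expression peaks: Dec 7, 2009 + 64 days = Feb 9, 2010.
The western blot is run: Feb 9, 2010 + 3 days = Feb 12, 2010.
The blot is imaged: Feb 12, 2010 + 5 days = Feb 17, 2010.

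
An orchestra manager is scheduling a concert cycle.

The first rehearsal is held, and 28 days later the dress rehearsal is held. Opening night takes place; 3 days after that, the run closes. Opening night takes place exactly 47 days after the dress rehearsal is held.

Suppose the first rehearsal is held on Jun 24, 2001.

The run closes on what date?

The first rehearsal is held: Jun 24, 2001.
The dress rehearsal is held: Jun 24, 2001 + 28 days = Jul 22, 2001.
Opening night takes place: Jul 22, 2001 + 47 days = Sep 7, 2001.
The run closes: Sep 7, 2001 + 3 days = Sep 10, 2001.

Sep 10, 2001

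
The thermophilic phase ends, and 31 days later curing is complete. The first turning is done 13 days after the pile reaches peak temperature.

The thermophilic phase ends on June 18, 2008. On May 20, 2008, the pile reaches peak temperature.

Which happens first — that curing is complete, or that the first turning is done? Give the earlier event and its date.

The first turning is done — June 2, 2008

The thermophilic phase ends: Jun 18, 2008.
Curing is complete: Jun 18, 2008 + 31 days = Jul 19, 2008.
The pile reaches peak temperature: May 20, 2008.
The first turning is done: May 20, 2008 + 13 days = Jun 2, 2008.
Comparing: curing is complete on Jul 19, 2008 vs the first turning is done on Jun 2, 2008. Earlier: the first turning is done.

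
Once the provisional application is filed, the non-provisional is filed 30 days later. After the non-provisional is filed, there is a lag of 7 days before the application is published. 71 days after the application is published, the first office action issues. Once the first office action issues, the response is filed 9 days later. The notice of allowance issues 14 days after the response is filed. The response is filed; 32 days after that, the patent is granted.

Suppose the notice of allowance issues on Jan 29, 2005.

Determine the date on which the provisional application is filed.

Sep 20, 2004

The notice of allowance issues: Jan 29, 2005.
The response is filed: Jan 29, 2005 − 14 days = Jan 15, 2005.
The first office action issues: Jan 15, 2005 − 9 days = Jan 6, 2005.
The application is published: Jan 6, 2005 − 71 days = Oct 27, 2004.
The non-provisional is filed: Oct 27, 2004 − 7 days = Oct 20, 2004.
The provisional application is filed: Oct 20, 2004 − 30 days = Sep 20, 2004.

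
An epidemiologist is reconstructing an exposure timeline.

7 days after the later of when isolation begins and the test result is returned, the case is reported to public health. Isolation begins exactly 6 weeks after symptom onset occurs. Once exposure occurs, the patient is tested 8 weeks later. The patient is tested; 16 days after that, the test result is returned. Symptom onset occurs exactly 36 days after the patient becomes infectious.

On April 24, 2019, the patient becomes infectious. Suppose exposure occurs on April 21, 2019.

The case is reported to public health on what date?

July 18, 2019

The patient becomes infectious: Apr 24, 2019.
Symptom onset occurs: Apr 24, 2019 + 36 days = May 30, 2019.
Isolation begins: May 30, 2019 + 6 weeks = Jul 11, 2019.
Exposure occurs: Apr 21, 2019.
The patient is tested: Apr 21, 2019 + 8 weeks = Jun 16, 2019.
The test result is returned: Jun 16, 2019 + 16 days = Jul 2, 2019.
Both prerequisites met — isolation begins (Jul 11, 2019), the test result is returned (Jul 2, 2019); the later is Jul 11, 2019.
The case is reported to public health: Jul 11, 2019 + 7 days = Jul 18, 2019.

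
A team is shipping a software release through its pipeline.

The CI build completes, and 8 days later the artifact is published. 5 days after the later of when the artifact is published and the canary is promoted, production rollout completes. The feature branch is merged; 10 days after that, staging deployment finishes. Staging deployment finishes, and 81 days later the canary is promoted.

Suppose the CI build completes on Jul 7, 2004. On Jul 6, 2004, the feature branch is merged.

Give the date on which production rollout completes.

The CI build completes: Jul 7, 2004.
The artifact is published: Jul 7, 2004 + 8 days = Jul 15, 2004.
The feature branch is merged: Jul 6, 2004.
Staging deployment finishes: Jul 6, 2004 + 10 days = Jul 16, 2004.
The canary is promoted: Jul 16, 2004 + 81 days = Oct 5, 2004.
Both prerequisites met — the artifact is published (Jul 15, 2004), the canary is promoted (Oct 5, 2004); the later is Oct 5, 2004.
Production rollout completes: Oct 5, 2004 + 5 days = Oct 10, 2004.

Oct 10, 2004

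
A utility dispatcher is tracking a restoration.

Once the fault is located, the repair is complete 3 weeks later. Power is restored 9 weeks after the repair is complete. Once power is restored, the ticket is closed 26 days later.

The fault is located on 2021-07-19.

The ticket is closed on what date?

2021-11-06

The fault is located: Jul 19, 2021.
The repair is complete: Jul 19, 2021 + 3 weeks = Aug 9, 2021.
Power is restored: Aug 9, 2021 + 9 weeks = Oct 11, 2021.
The ticket is closed: Oct 11, 2021 + 26 days = Nov 6, 2021.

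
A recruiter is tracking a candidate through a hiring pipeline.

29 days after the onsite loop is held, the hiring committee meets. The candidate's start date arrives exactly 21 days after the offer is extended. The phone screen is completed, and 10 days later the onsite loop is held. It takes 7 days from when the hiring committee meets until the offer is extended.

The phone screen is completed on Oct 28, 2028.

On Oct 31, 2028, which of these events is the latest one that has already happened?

The phone screen is completed

The phone screen is completed: Oct 28, 2028.
The onsite loop is held: Oct 28, 2028 + 10 days = Nov 7, 2028.
The hiring committee meets: Nov 7, 2028 + 29 days = Dec 6, 2028.
The offer is extended: Dec 6, 2028 + 7 days = Dec 13, 2028.
The candidate's start date arrives: Dec 13, 2028 + 21 days = Jan 3, 2029.
Oct 31, 2028 falls between when the phone screen is completed (Oct 28, 2028) and when the onsite loop is held (Nov 7, 2028).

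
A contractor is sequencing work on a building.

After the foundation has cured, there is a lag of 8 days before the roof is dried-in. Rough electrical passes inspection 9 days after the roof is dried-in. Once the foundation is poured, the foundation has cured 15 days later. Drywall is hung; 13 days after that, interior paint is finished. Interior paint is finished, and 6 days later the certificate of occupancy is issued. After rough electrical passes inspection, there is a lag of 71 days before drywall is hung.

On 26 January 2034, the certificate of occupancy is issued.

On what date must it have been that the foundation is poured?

26 September 2033

The certificate of occupancy is issued: Jan 26, 2034.
Interior paint is finished: Jan 26, 2034 − 6 days = Jan 20, 2034.
Drywall is hung: Jan 20, 2034 − 13 days = Jan 7, 2034.
Rough electrical passes inspection: Jan 7, 2034 − 71 days = Oct 28, 2033.
The roof is dried-in: Oct 28, 2033 − 9 days = Oct 19, 2033.
The foundation has cured: Oct 19, 2033 − 8 days = Oct 11, 2033.
The foundation is poured: Oct 11, 2033 − 15 days = Sep 26, 2033.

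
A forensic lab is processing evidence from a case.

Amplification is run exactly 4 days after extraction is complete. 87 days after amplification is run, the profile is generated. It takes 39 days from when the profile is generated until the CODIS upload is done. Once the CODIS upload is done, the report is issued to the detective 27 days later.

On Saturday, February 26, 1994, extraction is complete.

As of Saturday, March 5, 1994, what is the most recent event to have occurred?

Amplification is run

Extraction is complete: Feb 26, 1994.
Amplification is run: Feb 26, 1994 + 4 days = Mar 2, 1994.
The profile is generated: Mar 2, 1994 + 87 days = May 28, 1994.
The CODIS upload is done: May 28, 1994 + 39 days = Jul 6, 1994.
The report is issued to the detective: Jul 6, 1994 + 27 days = Aug 2, 1994.
Mar 5, 1994 falls between when amplification is run (Mar 2, 1994) and when the profile is generated (May 28, 1994).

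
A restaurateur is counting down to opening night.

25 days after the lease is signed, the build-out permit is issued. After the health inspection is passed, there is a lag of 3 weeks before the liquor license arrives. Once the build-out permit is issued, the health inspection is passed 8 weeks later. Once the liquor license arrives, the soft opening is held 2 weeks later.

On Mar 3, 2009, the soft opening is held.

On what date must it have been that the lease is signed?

Nov 7, 2008

The soft opening is held: Mar 3, 2009.
The liquor license arrives: Mar 3, 2009 − 2 weeks = Feb 17, 2009.
The health inspection is passed: Feb 17, 2009 − 3 weeks = Jan 27, 2009.
The build-out permit is issued: Jan 27, 2009 − 8 weeks = Dec 2, 2008.
The lease is signed: Dec 2, 2008 − 25 days = Nov 7, 2008.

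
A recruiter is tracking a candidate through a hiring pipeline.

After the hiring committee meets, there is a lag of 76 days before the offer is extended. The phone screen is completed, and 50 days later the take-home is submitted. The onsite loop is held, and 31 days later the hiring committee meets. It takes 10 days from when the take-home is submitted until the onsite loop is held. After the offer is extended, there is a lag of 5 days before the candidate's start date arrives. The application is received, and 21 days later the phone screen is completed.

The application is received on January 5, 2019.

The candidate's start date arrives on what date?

July 17, 2019

The application is received: Jan 5, 2019.
The phone screen is completed: Jan 5, 2019 + 21 days = Jan 26, 2019.
The take-home is submitted: Jan 26, 2019 + 50 days = Mar 17, 2019.
The onsite loop is held: Mar 17, 2019 + 10 days = Mar 27, 2019.
The hiring committee meets: Mar 27, 2019 + 31 days = Apr 27, 2019.
The offer is extended: Apr 27, 2019 + 76 days = Jul 12, 2019.
The candidate's start date arrives: Jul 12, 2019 + 5 days = Jul 17, 2019.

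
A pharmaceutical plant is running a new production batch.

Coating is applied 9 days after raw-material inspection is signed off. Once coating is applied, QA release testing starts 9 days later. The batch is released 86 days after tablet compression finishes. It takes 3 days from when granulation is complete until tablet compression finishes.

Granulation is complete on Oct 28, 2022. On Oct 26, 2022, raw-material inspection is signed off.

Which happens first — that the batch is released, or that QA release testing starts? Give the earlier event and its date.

QA release testing starts — Nov 13, 2022

Granulation is complete: Oct 28, 2022.
Tablet compression finishes: Oct 28, 2022 + 3 days = Oct 31, 2022.
The batch is released: Oct 31, 2022 + 86 days = Jan 25, 2023.
Raw-material inspection is signed off: Oct 26, 2022.
Coating is applied: Oct 26, 2022 + 9 days = Nov 4, 2022.
QA release testing starts: Nov 4, 2022 + 9 days = Nov 13, 2022.
Comparing: the batch is released on Jan 25, 2023 vs QA release testing starts on Nov 13, 2022. Earlier: QA release testing starts.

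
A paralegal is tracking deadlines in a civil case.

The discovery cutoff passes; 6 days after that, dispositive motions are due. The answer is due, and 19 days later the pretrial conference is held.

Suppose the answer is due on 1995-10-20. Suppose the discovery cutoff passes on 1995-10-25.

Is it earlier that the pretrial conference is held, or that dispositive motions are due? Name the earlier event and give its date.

Dispositive motions are due — 1995-10-31

The answer is due: Oct 20, 1995.
The pretrial conference is held: Oct 20, 1995 + 19 days = Nov 8, 1995.
The discovery cutoff passes: Oct 25, 1995.
Dispositive motions are due: Oct 25, 1995 + 6 days = Oct 31, 1995.
Comparing: the pretrial conference is held on Nov 8, 1995 vs dispositive motions are due on Oct 31, 1995. Earlier: dispositive motions are due.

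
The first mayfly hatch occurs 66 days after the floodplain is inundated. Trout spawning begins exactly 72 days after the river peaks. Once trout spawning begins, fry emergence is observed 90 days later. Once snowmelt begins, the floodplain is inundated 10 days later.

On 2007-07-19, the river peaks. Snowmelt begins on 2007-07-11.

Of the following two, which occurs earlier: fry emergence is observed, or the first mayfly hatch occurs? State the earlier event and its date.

The river peaks: Jul 19, 2007.
Trout spawning begins: Jul 19, 2007 + 72 days = Sep 29, 2007.
Fry emergence is observed: Sep 29, 2007 + 90 days = Dec 28, 2007.
Snowmelt begins: Jul 11, 2007.
The floodplain is inundated: Jul 11, 2007 + 10 days = Jul 21, 2007.
The first mayfly hatch occurs: Jul 21, 2007 + 66 days = Sep 25, 2007.
Comparing: fry emergence is observed on Dec 28, 2007 vs the first mayfly hatch occurs on Sep 25, 2007. Earlier: the first mayfly hatch occurs.

The first mayfly hatch occurs — 2007-09-25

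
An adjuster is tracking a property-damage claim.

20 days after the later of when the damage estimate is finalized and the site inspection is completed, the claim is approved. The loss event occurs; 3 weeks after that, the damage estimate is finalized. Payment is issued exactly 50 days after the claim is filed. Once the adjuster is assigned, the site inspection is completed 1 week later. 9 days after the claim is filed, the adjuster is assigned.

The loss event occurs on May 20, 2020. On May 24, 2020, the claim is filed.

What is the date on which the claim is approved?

The loss event occurs: May 20, 2020.
The damage estimate is finalized: May 20, 2020 + 3 weeks = Jun 10, 2020.
The claim is filed: May 24, 2020.
The adjuster is assigned: May 24, 2020 + 9 days = Jun 2, 2020.
The site inspection is completed: Jun 2, 2020 + 1 week = Jun 9, 2020.
Both prerequisites met — the damage estimate is finalized (Jun 10, 2020), the site inspection is completed (Jun 9, 2020); the later is Jun 10, 2020.
The claim is approved: Jun 10, 2020 + 20 days = Jun 30, 2020.

June 30, 2020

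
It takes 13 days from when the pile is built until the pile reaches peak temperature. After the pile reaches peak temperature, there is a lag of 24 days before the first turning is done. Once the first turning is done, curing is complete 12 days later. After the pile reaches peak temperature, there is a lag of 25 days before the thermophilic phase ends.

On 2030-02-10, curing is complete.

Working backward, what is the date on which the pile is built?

2029-12-23

Curing is complete: Feb 10, 2030.
The first turning is done: Feb 10, 2030 − 12 days = Jan 29, 2030.
The pile reaches peak temperature: Jan 29, 2030 − 24 days = Jan 5, 2030.
The pile is built: Jan 5, 2030 − 13 days = Dec 23, 2029.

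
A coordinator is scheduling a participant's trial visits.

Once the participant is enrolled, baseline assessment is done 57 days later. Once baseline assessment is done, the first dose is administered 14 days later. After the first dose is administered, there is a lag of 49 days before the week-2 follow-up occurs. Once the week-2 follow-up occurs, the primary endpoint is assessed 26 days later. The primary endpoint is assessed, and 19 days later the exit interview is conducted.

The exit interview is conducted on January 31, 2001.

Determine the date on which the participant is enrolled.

August 19, 2000

The exit interview is conducted: Jan 31, 2001.
The primary endpoint is assessed: Jan 31, 2001 − 19 days = Jan 12, 2001.
The week-2 follow-up occurs: Jan 12, 2001 − 26 days = Dec 17, 2000.
The first dose is administered: Dec 17, 2000 − 49 days = Oct 29, 2000.
Baseline assessment is done: Oct 29, 2000 − 14 days = Oct 15, 2000.
The participant is enrolled: Oct 15, 2000 − 57 days = Aug 19, 2000.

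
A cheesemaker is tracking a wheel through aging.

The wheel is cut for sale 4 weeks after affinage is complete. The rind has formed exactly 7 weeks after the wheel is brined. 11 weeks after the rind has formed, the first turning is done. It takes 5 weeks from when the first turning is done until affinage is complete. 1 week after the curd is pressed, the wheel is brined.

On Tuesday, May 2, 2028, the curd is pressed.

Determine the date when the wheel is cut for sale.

Tuesday, November 14, 2028

The curd is pressed: May 2, 2028.
The wheel is brined: May 2, 2028 + 1 week = May 9, 2028.
The rind has formed: May 9, 2028 + 7 weeks = Jun 27, 2028.
The first turning is done: Jun 27, 2028 + 11 weeks = Sep 12, 2028.
Affinage is complete: Sep 12, 2028 + 5 weeks = Oct 17, 2028.
The wheel is cut for sale: Oct 17, 2028 + 4 weeks = Nov 14, 2028.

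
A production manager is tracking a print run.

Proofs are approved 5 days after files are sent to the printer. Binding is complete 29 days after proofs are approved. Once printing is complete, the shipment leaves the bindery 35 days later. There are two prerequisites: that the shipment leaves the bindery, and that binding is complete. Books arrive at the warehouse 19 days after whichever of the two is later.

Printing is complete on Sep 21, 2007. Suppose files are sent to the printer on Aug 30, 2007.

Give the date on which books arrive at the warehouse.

Nov 14, 2007

Printing is complete: Sep 21, 2007.
The shipment leaves the bindery: Sep 21, 2007 + 35 days = Oct 26, 2007.
Files are sent to the printer: Aug 30, 2007.
Proofs are approved: Aug 30, 2007 + 5 days = Sep 4, 2007.
Binding is complete: Sep 4, 2007 + 29 days = Oct 3, 2007.
Both prerequisites met — the shipment leaves the bindery (Oct 26, 2007), binding is complete (Oct 3, 2007); the later is Oct 26, 2007.
Books arrive at the warehouse: Oct 26, 2007 + 19 days = Nov 14, 2007.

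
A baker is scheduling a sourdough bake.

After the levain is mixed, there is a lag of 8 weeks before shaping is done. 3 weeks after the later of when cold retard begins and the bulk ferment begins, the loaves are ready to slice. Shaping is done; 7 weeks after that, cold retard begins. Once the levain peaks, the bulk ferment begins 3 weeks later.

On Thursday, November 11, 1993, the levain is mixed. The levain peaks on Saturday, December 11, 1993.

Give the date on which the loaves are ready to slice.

The levain is mixed: Nov 11, 1993.
Shaping is done: Nov 11, 1993 + 8 weeks = Jan 6, 1994.
Cold retard begins: Jan 6, 1994 + 7 weeks = Feb 24, 1994.
The levain peaks: Dec 11, 1993.
The bulk ferment begins: Dec 11, 1993 + 3 weeks = Jan 1, 1994.
Both prerequisites met — cold retard begins (Feb 24, 1994), the bulk ferment begins (Jan 1, 1994); the later is Feb 24, 1994.
The loaves are ready to slice: Feb 24, 1994 + 3 weeks = Mar 17, 1994.

Thursday, March 17, 1994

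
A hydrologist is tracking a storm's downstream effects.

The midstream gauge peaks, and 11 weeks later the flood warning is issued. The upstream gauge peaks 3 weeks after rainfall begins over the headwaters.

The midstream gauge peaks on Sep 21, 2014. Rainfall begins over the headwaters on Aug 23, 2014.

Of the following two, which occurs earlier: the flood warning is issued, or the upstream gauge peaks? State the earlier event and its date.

The upstream gauge peaks — Sep 13, 2014

The midstream gauge peaks: Sep 21, 2014.
The flood warning is issued: Sep 21, 2014 + 11 weeks = Dec 7, 2014.
Rainfall begins over the headwaters: Aug 23, 2014.
The upstream gauge peaks: Aug 23, 2014 + 3 weeks = Sep 13, 2014.
Comparing: the flood warning is issued on Dec 7, 2014 vs the upstream gauge peaks on Sep 13, 2014. Earlier: the upstream gauge peaks.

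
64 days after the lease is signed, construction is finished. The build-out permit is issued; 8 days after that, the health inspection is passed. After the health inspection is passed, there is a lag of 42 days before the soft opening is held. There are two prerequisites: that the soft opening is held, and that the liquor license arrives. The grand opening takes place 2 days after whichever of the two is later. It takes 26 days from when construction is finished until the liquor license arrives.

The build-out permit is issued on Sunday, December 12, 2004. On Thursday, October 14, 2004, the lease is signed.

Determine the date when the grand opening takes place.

Wednesday, February 2, 2005

The build-out permit is issued: Dec 12, 2004.
The health inspection is passed: Dec 12, 2004 + 8 days = Dec 20, 2004.
The soft opening is held: Dec 20, 2004 + 42 days = Jan 31, 2005.
The lease is signed: Oct 14, 2004.
Construction is finished: Oct 14, 2004 + 64 days = Dec 17, 2004.
The liquor license arrives: Dec 17, 2004 + 26 days = Jan 12, 2005.
Both prerequisites met — the soft opening is held (Jan 31, 2005), the liquor license arrives (Jan 12, 2005); the later is Jan 31, 2005.
The grand opening takes place: Jan 31, 2005 + 2 days = Feb 2, 2005.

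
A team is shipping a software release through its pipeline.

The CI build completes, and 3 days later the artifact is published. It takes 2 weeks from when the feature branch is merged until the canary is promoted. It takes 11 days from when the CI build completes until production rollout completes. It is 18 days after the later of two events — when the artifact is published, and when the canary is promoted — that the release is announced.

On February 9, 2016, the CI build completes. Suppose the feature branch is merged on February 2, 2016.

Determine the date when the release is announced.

The CI build completes: Feb 9, 2016.
The artifact is published: Feb 9, 2016 + 3 days = Feb 12, 2016.
The feature branch is merged: Feb 2, 2016.
The canary is promoted: Feb 2, 2016 + 2 weeks = Feb 16, 2016.
Both prerequisites met — the artifact is published (Feb 12, 2016), the canary is promoted (Feb 16, 2016); the later is Feb 16, 2016.
The release is announced: Feb 16, 2016 + 18 days = Mar 5, 2016.

March 5, 2016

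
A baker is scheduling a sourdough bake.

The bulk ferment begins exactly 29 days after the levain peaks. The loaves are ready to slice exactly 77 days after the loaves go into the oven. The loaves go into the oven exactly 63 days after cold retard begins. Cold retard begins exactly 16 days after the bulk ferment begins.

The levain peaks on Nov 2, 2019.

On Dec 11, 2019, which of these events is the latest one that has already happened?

The levain peaks: Nov 2, 2019.
The bulk ferment begins: Nov 2, 2019 + 29 days = Dec 1, 2019.
Cold retard begins: Dec 1, 2019 + 16 days = Dec 17, 2019.
The loaves go into the oven: Dec 17, 2019 + 63 days = Feb 18, 2020.
The loaves are ready to slice: Feb 18, 2020 + 77 days = May 5, 2020.
Dec 11, 2019 falls between when the bulk ferment begins (Dec 1, 2019) and when cold retard begins (Dec 17, 2019).

The bulk ferment begins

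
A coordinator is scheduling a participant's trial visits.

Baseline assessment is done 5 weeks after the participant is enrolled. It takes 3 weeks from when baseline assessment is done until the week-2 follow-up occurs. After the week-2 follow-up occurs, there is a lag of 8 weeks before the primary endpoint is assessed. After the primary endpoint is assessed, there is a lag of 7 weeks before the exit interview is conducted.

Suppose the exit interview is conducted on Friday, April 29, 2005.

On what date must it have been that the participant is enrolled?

Friday, November 19, 2004

The exit interview is conducted: Apr 29, 2005.
The primary endpoint is assessed: Apr 29, 2005 − 7 weeks = Mar 11, 2005.
The week-2 follow-up occurs: Mar 11, 2005 − 8 weeks = Jan 14, 2005.
Baseline assessment is done: Jan 14, 2005 − 3 weeks = Dec 24, 2004.
The participant is enrolled: Dec 24, 2004 − 5 weeks = Nov 19, 2004.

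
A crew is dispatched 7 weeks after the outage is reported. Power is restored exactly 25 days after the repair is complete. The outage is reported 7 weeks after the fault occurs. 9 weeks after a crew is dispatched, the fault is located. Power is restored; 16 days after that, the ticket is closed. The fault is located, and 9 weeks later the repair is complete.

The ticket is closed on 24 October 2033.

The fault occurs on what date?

The ticket is closed: Oct 24, 2033.
Power is restored: Oct 24, 2033 − 16 days = Oct 8, 2033.
The repair is complete: Oct 8, 2033 − 25 days = Sep 13, 2033.
The fault is located: Sep 13, 2033 − 9 weeks = Jul 12, 2033.
A crew is dispatched: Jul 12, 2033 − 9 weeks = May 10, 2033.
The outage is reported: May 10, 2033 − 7 weeks = Mar 22, 2033.
The fault occurs: Mar 22, 2033 − 7 weeks = Feb 1, 2033.

1 February 2033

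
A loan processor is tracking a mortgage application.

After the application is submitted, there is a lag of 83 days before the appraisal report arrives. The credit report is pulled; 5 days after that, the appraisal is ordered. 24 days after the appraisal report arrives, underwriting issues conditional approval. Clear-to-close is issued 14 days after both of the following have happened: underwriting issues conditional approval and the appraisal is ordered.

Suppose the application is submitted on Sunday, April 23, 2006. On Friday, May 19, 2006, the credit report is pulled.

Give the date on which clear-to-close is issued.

Tuesday, August 22, 2006

The application is submitted: Apr 23, 2006.
The appraisal report arrives: Apr 23, 2006 + 83 days = Jul 15, 2006.
Underwriting issues conditional approval: Jul 15, 2006 + 24 days = Aug 8, 2006.
The credit report is pulled: May 19, 2006.
The appraisal is ordered: May 19, 2006 + 5 days = May 24, 2006.
Both prerequisites met — underwriting issues conditional approval (Aug 8, 2006), the appraisal is ordered (May 24, 2006); the later is Aug 8, 2006.
Clear-to-close is issued: Aug 8, 2006 + 14 days = Aug 22, 2006.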